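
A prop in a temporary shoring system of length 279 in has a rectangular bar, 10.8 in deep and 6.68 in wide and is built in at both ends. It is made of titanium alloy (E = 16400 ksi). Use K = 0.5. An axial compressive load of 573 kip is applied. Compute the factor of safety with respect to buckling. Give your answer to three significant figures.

Buckling occurs about the weak axis: I_min = h·b³/12 with b = 6.68 in (the shorter side).
I_min = 10.8×6.68³/12 = 268.3 in⁴
Effective length L_e = K·L = 0.5 × 279 = 139.5 in
P_cr = π²EI / L_e² = π² × 16400×10³ × 268.3 / 139.5² = 2.231×10^6 lb
Factor of safety n = P_cr / P = 2231.3 / 573 = 3.89

n ≈ 3.89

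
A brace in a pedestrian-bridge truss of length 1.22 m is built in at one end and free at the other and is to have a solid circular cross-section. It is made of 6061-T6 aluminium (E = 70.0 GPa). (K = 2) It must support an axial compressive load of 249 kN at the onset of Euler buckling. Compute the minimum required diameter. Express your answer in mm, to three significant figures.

L_e = K·L = 2 × 1.22 = 2.440 m
Required I = P_cr·L_e²/(π²E) = 2.490×10^5 × 2.440² / (π² × 7.00×10^10) = 2.146×10^-6 m⁴
I_req = 2.146×10^6 mm⁴
Solid circle: I = πd⁴/64  ⇒  d = (64I/π)^(1/4) = (64×2.146×10^6/π)^(1/4) = 81.3 mm

d ≈ 81.3 mm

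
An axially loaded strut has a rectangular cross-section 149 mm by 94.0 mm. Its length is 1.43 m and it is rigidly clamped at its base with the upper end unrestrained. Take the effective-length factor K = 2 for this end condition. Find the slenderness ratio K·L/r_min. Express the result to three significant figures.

For a rectangle r_min = b/√12 = 94.0/√12 = 27.14 mm
L_e = K·L = 2 × 1.43 m = 2.860 m = 2860.0 mm
λ = L_e / r_min = 2860.0 / 27.14 = 105

λ ≈ 105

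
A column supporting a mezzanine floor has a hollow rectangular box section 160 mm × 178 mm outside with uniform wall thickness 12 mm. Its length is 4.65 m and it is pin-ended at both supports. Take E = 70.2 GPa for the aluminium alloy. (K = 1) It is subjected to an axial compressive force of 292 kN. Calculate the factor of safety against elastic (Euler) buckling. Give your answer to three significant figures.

Inner dimensions: h_i = 178 − 2×12 = 154.0 mm, b_i = 160 − 2×12 = 136.0 mm
Weak-axis I_min = (h_o·b_o³ − h_i·b_i³)/12 with b_o = 160, b_i = 136.0 mm (shorter outer/inner sides).
I_min = (178×160³ − 154.0×136.0³)/12 = 2.848×10^7 mm⁴
I = 2.848×10^7 mm⁴ = 2.848×10^-5 m⁴
Effective length L_e = K·L = 1 × 4.65 = 4.650 m
P_cr = π²EI / L_e² = π² × 70.2×10⁹ × 2.848×10^-5 / 4.650² = 9.124×10^5 N
Factor of safety n = P_cr / P = 912.44 / 292 = 3.12

n ≈ 3.12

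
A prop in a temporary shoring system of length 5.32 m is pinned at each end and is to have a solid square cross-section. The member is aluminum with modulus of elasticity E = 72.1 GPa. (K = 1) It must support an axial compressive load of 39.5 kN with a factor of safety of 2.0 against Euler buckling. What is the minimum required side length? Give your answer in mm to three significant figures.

Required P_cr = n·P = 2.0 × 39.5 = 79.00 kN
L_e = K·L = 1 × 5.32 = 5.320 m
Required I = P_cr·L_e²/(π²E) = 7.900×10^4 × 5.320² / (π² × 7.21×10^10) = 3.142×10^-6 m⁴
I_req = 3.142×10^6 mm⁴
Solid square: I = a⁴/12  ⇒  a = (12I)^(1/4) = (12×3.142×10^6)^(1/4) = 78.4 mm

a ≈ 78.4 mm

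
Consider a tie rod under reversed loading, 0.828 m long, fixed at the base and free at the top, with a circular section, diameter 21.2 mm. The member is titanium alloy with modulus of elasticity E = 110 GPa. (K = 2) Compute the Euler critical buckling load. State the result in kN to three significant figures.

I = πd⁴/64 = π×21.2⁴/64 = 9.915×10^3 mm⁴
I = 9.915×10^3 mm⁴ = 9.915×10^-9 m⁴
Effective length L_e = K·L = 2 × 0.828 = 1.656 m
P_cr = π²EI / L_e² = π² × 110×10⁹ × 9.915×10^-9 / 1.656² = 3.925×10^3 N

P_cr ≈ 3.93 kN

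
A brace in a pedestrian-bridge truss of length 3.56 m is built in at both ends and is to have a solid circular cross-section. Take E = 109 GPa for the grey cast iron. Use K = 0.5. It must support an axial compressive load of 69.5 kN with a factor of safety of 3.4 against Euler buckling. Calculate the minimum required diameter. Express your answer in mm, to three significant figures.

d ≈ 61.4 mm

Required P_cr = n·P = 3.4 × 69.5 = 236.3 kN
L_e = K·L = 0.5 × 3.56 = 1.780 m
Required I = P_cr·L_e²/(π²E) = 2.363×10^5 × 1.780² / (π² × 1.09×10^11) = 6.959×10^-7 m⁴
I_req = 6.959×10^5 mm⁴
Solid circle: I = πd⁴/64  ⇒  d = (64I/π)^(1/4) = (64×6.959×10^5/π)^(1/4) = 61.4 mm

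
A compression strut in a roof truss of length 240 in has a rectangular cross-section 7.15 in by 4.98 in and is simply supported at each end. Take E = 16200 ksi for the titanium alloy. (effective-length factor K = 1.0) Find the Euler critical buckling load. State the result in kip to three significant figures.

Buckling occurs about the weak axis: I_min = h·b³/12 with b = 4.98 in (the shorter side).
I_min = 7.15×4.98³/12 = 73.59 in⁴
Effective length L_e = K·L = 1 × 240 = 240.0 in
P_cr = π²EI / L_e² = π² × 16200×10³ × 73.59 / 240.0² = 2.043×10^5 lb

P_cr ≈ 204 kip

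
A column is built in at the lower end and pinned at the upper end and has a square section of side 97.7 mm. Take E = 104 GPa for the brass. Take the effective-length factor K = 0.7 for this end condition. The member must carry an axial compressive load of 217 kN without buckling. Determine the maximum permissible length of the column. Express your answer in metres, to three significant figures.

L_max ≈ 8.56 m

I = a⁴/12 = 97.7⁴/12 = 7.593×10^6 mm⁴
I = 7.593×10^-6 m⁴
At the buckling limit P_cr = P = 2.170×10^5 N
From P_cr = π²EI/(K·L)²:  L = (1/K)·√(π²EI/P_cr) = (1/0.7)·√(π²×1.04×10^11×7.593×10^-6/2.170×10^5)
L = 8.56 m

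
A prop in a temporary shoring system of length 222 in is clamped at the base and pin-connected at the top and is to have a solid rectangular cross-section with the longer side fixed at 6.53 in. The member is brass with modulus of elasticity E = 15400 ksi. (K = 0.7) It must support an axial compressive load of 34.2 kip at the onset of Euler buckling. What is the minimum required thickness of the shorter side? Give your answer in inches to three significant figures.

L_e = K·L = 0.7 × 222 = 155.4 in
Required I = P_cr·L_e²/(π²E) = 3.420×10^4 × 155.4² / (π² × 1.54×10^7) = 5.434 in⁴
Rectangle, weak axis: I_min = h·b³/12 with h = 6.53 in fixed  ⇒  b = (12I/h)^(1/3) = 2.15 in

b ≈ 2.15 in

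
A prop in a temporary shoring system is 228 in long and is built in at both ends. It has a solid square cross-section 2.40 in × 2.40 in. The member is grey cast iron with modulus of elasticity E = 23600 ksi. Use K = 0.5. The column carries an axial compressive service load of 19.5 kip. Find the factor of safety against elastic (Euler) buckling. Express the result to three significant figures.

n ≈ 2.54

I = a⁴/12 = 2.40⁴/12 = 2.765 in⁴
Effective length L_e = K·L = 0.5 × 228 = 114.0 in
P_cr = π²EI / L_e² = π² × 23600×10³ × 2.765 / 114.0² = 4.955×10^4 lb
Factor of safety n = P_cr / P = 49.553 / 19.5 = 2.54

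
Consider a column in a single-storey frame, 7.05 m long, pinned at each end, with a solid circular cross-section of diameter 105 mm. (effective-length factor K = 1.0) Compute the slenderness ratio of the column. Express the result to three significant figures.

λ ≈ 269

I = πd⁴/64 = π×105⁴/64 = 5.967×10^6 mm⁴
A = 8.659×10^3 mm²;  r_min = √(I/A) = √(5.967×10^6/8.659×10^3) = 26.25 mm
L_e = K·L = 1 × 7.05 m = 7.050 m = 7050.0 mm
λ = L_e / r_min = 7050.0 / 26.25 = 269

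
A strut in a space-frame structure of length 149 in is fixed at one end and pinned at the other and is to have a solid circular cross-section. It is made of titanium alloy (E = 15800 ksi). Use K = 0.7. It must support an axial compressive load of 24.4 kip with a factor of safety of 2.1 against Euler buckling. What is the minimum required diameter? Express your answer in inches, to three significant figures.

d ≈ 2.92 in

Required P_cr = n·P = 2.1 × 24.4 = 51.24 kip
L_e = K·L = 0.7 × 149 = 104.3 in
Required I = P_cr·L_e²/(π²E) = 5.124×10^4 × 104.3² / (π² × 1.58×10^7) = 3.575 in⁴
Solid circle: I = πd⁴/64  ⇒  d = (64I/π)^(1/4) = (64×3.575/π)^(1/4) = 2.92 in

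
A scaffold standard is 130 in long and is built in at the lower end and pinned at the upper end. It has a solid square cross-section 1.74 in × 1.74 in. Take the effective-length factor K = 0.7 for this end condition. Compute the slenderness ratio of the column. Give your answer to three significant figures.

For a square r = a/√12 = 1.74/√12 = 0.5023 in
L_e = K·L = 0.7 × 130 = 91.00 in
λ = L_e / r_min = 91.000 / 0.5023 = 181

λ ≈ 181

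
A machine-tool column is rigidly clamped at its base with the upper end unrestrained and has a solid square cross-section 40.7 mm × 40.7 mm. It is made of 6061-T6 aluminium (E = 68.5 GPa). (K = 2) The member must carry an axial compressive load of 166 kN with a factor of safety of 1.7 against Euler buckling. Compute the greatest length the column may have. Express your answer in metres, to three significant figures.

L_max ≈ 0.370 m

I = a⁴/12 = 40.7⁴/12 = 2.287×10^5 mm⁴
I = 2.287×10^-7 m⁴
Required critical load P_cr = n·P = 1.7 × 166 = 282.2 kN = 2.822×10^5 N
From P_cr = π²EI/(K·L)²:  L = (1/K)·√(π²EI/P_cr) = (1/2)·√(π²×6.85×10^10×2.287×10^-7/2.822×10^5)
L = 0.370 m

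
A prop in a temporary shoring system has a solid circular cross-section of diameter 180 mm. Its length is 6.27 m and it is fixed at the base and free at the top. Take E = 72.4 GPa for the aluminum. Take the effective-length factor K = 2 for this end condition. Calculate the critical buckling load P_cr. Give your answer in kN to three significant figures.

I = πd⁴/64 = π×180⁴/64 = 5.153×10^7 mm⁴
I = 5.153×10^7 mm⁴ = 5.153×10^-5 m⁴
Effective length L_e = K·L = 2 × 6.27 = 12.54 m
P_cr = π²EI / L_e² = π² × 72.4×10⁹ × 5.153×10^-5 / 12.54² = 2.342×10^5 N

P_cr ≈ 234 kN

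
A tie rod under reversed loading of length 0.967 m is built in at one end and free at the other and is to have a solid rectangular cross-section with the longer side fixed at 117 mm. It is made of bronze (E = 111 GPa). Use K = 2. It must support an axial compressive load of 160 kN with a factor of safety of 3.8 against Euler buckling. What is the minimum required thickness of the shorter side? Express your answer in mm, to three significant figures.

b ≈ 59.7 mm

Required P_cr = n·P = 3.8 × 160 = 608.0 kN
L_e = K·L = 2 × 0.967 = 1.934 m
Required I = P_cr·L_e²/(π²E) = 6.080×10^5 × 1.934² / (π² × 1.11×10^11) = 2.076×10^-6 m⁴
I_req = 2.076×10^6 mm⁴
Rectangle, weak axis: I_min = h·b³/12 with h = 117 mm fixed  ⇒  b = (12I/h)^(1/3) = 59.7 mm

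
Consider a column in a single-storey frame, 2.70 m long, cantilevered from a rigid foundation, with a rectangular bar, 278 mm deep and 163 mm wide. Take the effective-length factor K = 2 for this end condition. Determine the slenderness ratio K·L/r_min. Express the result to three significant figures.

λ ≈ 115

For a rectangle r_min = b/√12 = 163/√12 = 47.05 mm
L_e = K·L = 2 × 2.70 m = 5.400 m = 5400.0 mm
λ = L_e / r_min = 5400.0 / 47.05 = 115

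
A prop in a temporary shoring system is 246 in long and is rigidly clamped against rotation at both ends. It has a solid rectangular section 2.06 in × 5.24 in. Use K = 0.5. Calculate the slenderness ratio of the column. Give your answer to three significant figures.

λ ≈ 207

For a rectangle r_min = b/√12 = 2.06/√12 = 0.5947 in
L_e = K·L = 0.5 × 246 = 123.0 in
λ = L_e / r_min = 123.00 / 0.5947 = 207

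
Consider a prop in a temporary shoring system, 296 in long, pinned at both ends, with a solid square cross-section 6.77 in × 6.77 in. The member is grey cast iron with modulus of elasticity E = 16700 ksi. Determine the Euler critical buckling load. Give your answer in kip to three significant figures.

P_cr ≈ 329 kip

I = a⁴/12 = 6.77⁴/12 = 175.1 in⁴
Effective length L_e = K·L = 1 × 296 = 296.0 in
P_cr = π²EI / L_e² = π² × 16700×10³ × 175.1 / 296.0² = 3.293×10^5 lb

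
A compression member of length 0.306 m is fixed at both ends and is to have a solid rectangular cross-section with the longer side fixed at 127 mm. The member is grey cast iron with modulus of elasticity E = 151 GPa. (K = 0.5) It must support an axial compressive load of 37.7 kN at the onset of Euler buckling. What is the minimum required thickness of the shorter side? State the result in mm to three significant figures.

L_e = K·L = 0.5 × 0.306 = 0.1530 m
Required I = P_cr·L_e²/(π²E) = 3.770×10^4 × 0.1530² / (π² × 1.51×10^11) = 5.922×10^-10 m⁴
I_req = 592.2 mm⁴
Rectangle, weak axis: I_min = h·b³/12 with h = 127 mm fixed  ⇒  b = (12I/h)^(1/3) = 3.82 mm

b ≈ 3.82 mm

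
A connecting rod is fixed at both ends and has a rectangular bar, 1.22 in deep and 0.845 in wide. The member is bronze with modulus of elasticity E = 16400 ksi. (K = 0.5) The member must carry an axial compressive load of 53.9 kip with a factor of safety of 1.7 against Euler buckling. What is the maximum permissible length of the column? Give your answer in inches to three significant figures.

Buckling occurs about the weak axis: I_min = h·b³/12 with b = 0.845 in (the shorter side).
I_min = 1.22×0.845³/12 = 6.134×10^-2 in⁴
Required critical load P_cr = n·P = 1.7 × 53.9 = 91.63 kip = 9.163×10^4 lb
From P_cr = π²EI/(K·L)²:  L = (1/K)·√(π²EI/P_cr) = (1/0.5)·√(π²×1.64×10^7×6.134×10^-2/9.163×10^4)
L = 20.8 in

L_max ≈ 20.8 in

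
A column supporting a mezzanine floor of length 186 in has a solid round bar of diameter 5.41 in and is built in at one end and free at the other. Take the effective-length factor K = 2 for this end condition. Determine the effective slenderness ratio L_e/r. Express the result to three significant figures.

λ ≈ 275

I = πd⁴/64 = π×5.41⁴/64 = 42.05 in⁴
A = 22.99 in²;  r_min = √(I/A) = √(42.05/22.99) = 1.352 in
L_e = K·L = 2 × 186 = 372.0 in
λ = L_e / r_min = 372.00 / 1.352 = 275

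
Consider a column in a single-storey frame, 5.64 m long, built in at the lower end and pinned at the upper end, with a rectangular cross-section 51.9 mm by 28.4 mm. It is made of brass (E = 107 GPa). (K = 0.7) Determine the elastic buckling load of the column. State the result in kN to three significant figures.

P_cr ≈ 6.71 kN

Buckling occurs about the weak axis: I_min = h·b³/12 with b = 28.4 mm (the shorter side).
I_min = 51.9×28.4³/12 = 9.907×10^4 mm⁴
I = 9.907×10^4 mm⁴ = 9.907×10^-8 m⁴
Effective length L_e = K·L = 0.7 × 5.64 = 3.948 m
P_cr = π²EI / L_e² = π² × 107×10⁹ × 9.907×10^-8 / 3.948² = 6.712×10^3 N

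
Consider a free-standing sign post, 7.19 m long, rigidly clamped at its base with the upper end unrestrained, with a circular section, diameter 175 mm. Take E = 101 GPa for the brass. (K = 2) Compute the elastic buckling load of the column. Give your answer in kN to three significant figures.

P_cr ≈ 222 kN

I = πd⁴/64 = π×175⁴/64 = 4.604×10^7 mm⁴
I = 4.604×10^7 mm⁴ = 4.604×10^-5 m⁴
Effective length L_e = K·L = 2 × 7.19 = 14.38 m
P_cr = π²EI / L_e² = π² × 101×10⁹ × 4.604×10^-5 / 14.38² = 2.219×10^5 N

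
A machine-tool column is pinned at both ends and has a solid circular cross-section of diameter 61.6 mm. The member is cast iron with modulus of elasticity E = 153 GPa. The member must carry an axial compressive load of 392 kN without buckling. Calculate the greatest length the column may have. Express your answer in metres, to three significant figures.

I = πd⁴/64 = π×61.6⁴/64 = 7.068×10^5 mm⁴
I = 7.068×10^-7 m⁴
At the buckling limit P_cr = P = 3.920×10^5 N
From P_cr = π²EI/(K·L)²:  L = (1/K)·√(π²EI/P_cr) = (1/1)·√(π²×1.53×10^11×7.068×10^-7/3.920×10^5)
L = 1.65 m

L_max ≈ 1.65 m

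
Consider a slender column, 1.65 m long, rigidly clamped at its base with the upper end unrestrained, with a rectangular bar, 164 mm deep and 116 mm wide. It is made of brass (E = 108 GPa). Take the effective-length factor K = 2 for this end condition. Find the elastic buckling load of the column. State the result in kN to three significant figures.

Buckling occurs about the weak axis: I_min = h·b³/12 with b = 116 mm (the shorter side).
I_min = 164×116³/12 = 2.133×10^7 mm⁴
I = 2.133×10^7 mm⁴ = 2.133×10^-5 m⁴
Effective length L_e = K·L = 2 × 1.65 = 3.300 m
P_cr = π²EI / L_e² = π² × 108×10⁹ × 2.133×10^-5 / 3.300² = 2.088×10^6 N

P_cr ≈ 2090 kN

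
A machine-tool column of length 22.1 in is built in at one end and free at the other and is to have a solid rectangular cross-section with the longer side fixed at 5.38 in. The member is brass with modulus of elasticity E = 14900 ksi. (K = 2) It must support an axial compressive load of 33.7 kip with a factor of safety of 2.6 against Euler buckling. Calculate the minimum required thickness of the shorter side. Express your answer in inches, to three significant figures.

b ≈ 1.37 in

Required P_cr = n·P = 2.6 × 33.7 = 87.62 kip
L_e = K·L = 2 × 22.1 = 44.20 in
Required I = P_cr·L_e²/(π²E) = 8.762×10^4 × 44.20² / (π² × 1.49×10^7) = 1.164 in⁴
Rectangle, weak axis: I_min = h·b³/12 with h = 5.38 in fixed  ⇒  b = (12I/h)^(1/3) = 1.37 in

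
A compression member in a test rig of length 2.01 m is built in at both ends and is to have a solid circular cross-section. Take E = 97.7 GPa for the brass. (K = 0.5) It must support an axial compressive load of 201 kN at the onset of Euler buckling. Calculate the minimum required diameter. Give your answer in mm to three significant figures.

L_e = K·L = 0.5 × 2.01 = 1.005 m
Required I = P_cr·L_e²/(π²E) = 2.010×10^5 × 1.005² / (π² × 9.77×10^10) = 2.105×10^-7 m⁴
I_req = 2.105×10^5 mm⁴
Solid circle: I = πd⁴/64  ⇒  d = (64I/π)^(1/4) = (64×2.105×10^5/π)^(1/4) = 45.5 mm

d ≈ 45.5 mm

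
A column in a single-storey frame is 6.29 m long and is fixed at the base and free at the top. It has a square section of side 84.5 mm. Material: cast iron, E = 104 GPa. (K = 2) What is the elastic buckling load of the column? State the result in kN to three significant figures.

I = a⁴/12 = 84.5⁴/12 = 4.249×10^6 mm⁴
I = 4.249×10^6 mm⁴ = 4.249×10^-6 m⁴
Effective length L_e = K·L = 2 × 6.29 = 12.58 m
P_cr = π²EI / L_e² = π² × 104×10⁹ × 4.249×10^-6 / 12.58² = 2.756×10^4 N

P_cr ≈ 27.6 kN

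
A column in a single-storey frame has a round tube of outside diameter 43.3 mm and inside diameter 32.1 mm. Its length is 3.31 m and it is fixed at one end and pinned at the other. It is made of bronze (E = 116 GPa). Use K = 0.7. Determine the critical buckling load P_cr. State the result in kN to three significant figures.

P_cr ≈ 25.7 kN

d_o = 43.3 mm, d_i = 32.1 mm
I = π(d_o⁴ − d_i⁴)/64 = π(43.3⁴ − 32.10⁴)/64 = 1.204×10^5 mm⁴
I = 1.204×10^5 mm⁴ = 1.204×10^-7 m⁴
Effective length L_e = K·L = 0.7 × 3.31 = 2.317 m
P_cr = π²EI / L_e² = π² × 116×10⁹ × 1.204×10^-7 / 2.317² = 2.568×10^4 N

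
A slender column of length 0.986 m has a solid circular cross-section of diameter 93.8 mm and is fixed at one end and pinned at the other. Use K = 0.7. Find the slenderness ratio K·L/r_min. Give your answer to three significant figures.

λ ≈ 29.4

For a solid circle r = d/4 = 93.8/4 = 23.45 mm
L_e = K·L = 0.7 × 0.986 m = 0.6902 m = 690.20 mm
λ = L_e / r_min = 690.20 / 23.45 = 29.4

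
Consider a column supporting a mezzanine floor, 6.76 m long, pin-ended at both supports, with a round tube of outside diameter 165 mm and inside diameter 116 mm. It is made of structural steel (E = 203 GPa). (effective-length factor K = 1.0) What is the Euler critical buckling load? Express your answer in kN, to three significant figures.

d_o = 165 mm, d_i = 116 mm
I = π(d_o⁴ − d_i⁴)/64 = π(165⁴ − 116.0⁴)/64 = 2.750×10^7 mm⁴
I = 2.750×10^7 mm⁴ = 2.750×10^-5 m⁴
Effective length L_e = K·L = 1 × 6.76 = 6.760 m
P_cr = π²EI / L_e² = π² × 203×10⁹ × 2.750×10^-5 / 6.760² = 1.205×10^6 N

P_cr ≈ 1210 kN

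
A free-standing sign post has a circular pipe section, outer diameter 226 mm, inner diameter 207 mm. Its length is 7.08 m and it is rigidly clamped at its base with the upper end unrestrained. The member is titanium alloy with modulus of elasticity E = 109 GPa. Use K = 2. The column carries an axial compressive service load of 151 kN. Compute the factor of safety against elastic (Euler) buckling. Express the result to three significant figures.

d_o = 226 mm, d_i = 207 mm
I = π(d_o⁴ − d_i⁴)/64 = π(226⁴ − 207.0⁴)/64 = 3.793×10^7 mm⁴
I = 3.793×10^7 mm⁴ = 3.793×10^-5 m⁴
Effective length L_e = K·L = 2 × 7.08 = 14.16 m
P_cr = π²EI / L_e² = π² × 109×10⁹ × 3.793×10^-5 / 14.16² = 2.035×10^5 N
Factor of safety n = P_cr / P = 203.51 / 151 = 1.35

n ≈ 1.35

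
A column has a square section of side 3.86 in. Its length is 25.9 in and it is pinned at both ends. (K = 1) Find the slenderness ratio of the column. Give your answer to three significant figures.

λ ≈ 23.2

I = a⁴/12 = 3.86⁴/12 = 18.50 in⁴
A = 14.90 in²;  r_min = √(I/A) = √(18.50/14.90) = 1.114 in
L_e = K·L = 1 × 25.9 = 25.90 in
λ = L_e / r_min = 25.900 / 1.114 = 23.2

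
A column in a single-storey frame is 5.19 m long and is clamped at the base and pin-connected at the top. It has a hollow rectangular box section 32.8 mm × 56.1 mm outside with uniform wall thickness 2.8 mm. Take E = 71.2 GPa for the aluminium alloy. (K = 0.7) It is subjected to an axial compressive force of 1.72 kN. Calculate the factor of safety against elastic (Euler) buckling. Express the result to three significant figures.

n ≈ 2.49

Inner dimensions: h_i = 56.1 − 2×2.8 = 50.50 mm, b_i = 32.8 − 2×2.8 = 27.20 mm
Weak-axis I_min = (h_o·b_o³ − h_i·b_i³)/12 with b_o = 32.8, b_i = 27.20 mm (shorter outer/inner sides).
I_min = (56.1×32.8³ − 50.50×27.20³)/12 = 8.028×10^4 mm⁴
I = 8.028×10^4 mm⁴ = 8.028×10^-8 m⁴
Effective length L_e = K·L = 0.7 × 5.19 = 3.633 m
P_cr = π²EI / L_e² = π² × 71.2×10⁹ × 8.028×10^-8 / 3.633² = 4.274×10^3 N
Factor of safety n = P_cr / P = 4.2743 / 1.72 = 2.49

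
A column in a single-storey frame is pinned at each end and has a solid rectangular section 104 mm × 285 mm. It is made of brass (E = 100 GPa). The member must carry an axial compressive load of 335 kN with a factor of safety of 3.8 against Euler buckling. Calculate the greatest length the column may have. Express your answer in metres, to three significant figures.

Buckling occurs about the weak axis: I_min = h·b³/12 with b = 104 mm (the shorter side).
I_min = 285×104³/12 = 2.672×10^7 mm⁴
I = 2.672×10^-5 m⁴
Required critical load P_cr = n·P = 3.8 × 335 = 1273 kN = 1.273×10^6 N
From P_cr = π²EI/(K·L)²:  L = (1/K)·√(π²EI/P_cr) = (1/1)·√(π²×1.00×10^11×2.672×10^-5/1.273×10^6)
L = 4.55 m

L_max ≈ 4.55 m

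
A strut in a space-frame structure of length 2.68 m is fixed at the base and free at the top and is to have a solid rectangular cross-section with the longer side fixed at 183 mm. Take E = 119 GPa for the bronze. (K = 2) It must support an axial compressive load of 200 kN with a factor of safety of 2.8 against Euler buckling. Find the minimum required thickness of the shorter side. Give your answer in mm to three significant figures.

b ≈ 96.5 mm

Required P_cr = n·P = 2.8 × 200 = 560.0 kN
L_e = K·L = 2 × 2.68 = 5.360 m
Required I = P_cr·L_e²/(π²E) = 5.600×10^5 × 5.360² / (π² × 1.19×10^11) = 1.370×10^-5 m⁴
I_req = 1.370×10^7 mm⁴
Rectangle, weak axis: I_min = h·b³/12 with h = 183 mm fixed  ⇒  b = (12I/h)^(1/3) = 96.5 mm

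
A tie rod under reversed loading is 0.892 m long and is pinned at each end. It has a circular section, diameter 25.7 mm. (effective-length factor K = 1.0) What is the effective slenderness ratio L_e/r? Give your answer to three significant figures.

For a solid circle r = d/4 = 25.7/4 = 6.425 mm
L_e = K·L = 1 × 0.892 m = 0.8920 m = 892.00 mm
λ = L_e / r_min = 892.00 / 6.425 = 139

λ ≈ 139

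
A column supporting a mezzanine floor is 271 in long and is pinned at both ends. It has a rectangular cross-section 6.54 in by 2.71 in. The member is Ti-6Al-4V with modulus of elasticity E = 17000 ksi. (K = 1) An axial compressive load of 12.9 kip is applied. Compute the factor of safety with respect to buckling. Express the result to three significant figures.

Buckling occurs about the weak axis: I_min = h·b³/12 with b = 2.71 in (the shorter side).
I_min = 6.54×2.71³/12 = 10.85 in⁴
Effective length L_e = K·L = 1 × 271 = 271.0 in
P_cr = π²EI / L_e² = π² × 17000×10³ × 10.85 / 271.0² = 2.478×10^4 lb
Factor of safety n = P_cr / P = 24.781 / 12.9 = 1.92

n ≈ 1.92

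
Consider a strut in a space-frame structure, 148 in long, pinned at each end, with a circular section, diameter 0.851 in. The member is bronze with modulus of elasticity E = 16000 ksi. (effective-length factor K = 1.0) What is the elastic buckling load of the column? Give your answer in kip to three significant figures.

I = πd⁴/64 = π×0.851⁴/64 = 2.574×10^-2 in⁴
Effective length L_e = K·L = 1 × 148 = 148.0 in
P_cr = π²EI / L_e² = π² × 16000×10³ × 2.574×10^-2 / 148.0² = 185.6 lb

P_cr ≈ 0.186 kip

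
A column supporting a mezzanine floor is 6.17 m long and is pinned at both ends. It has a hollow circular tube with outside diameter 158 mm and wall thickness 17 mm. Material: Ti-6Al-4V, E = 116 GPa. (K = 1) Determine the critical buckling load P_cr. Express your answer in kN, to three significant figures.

Inner diameter d_i = 158 − 2×17 = 124.0 mm
I = π(d_o⁴ − d_i⁴)/64 = π(158⁴ − 124.0⁴)/64 = 1.899×10^7 mm⁴
I = 1.899×10^7 mm⁴ = 1.899×10^-5 m⁴
Effective length L_e = K·L = 1 × 6.17 = 6.170 m
P_cr = π²EI / L_e² = π² × 116×10⁹ × 1.899×10^-5 / 6.170² = 5.710×10^5 N

P_cr ≈ 571 kN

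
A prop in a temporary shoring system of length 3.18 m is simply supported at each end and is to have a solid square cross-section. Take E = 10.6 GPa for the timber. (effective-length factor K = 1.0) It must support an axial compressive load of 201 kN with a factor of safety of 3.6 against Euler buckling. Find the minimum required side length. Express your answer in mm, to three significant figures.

a ≈ 170 mm

Required P_cr = n·P = 3.6 × 201 = 723.6 kN
L_e = K·L = 1 × 3.18 = 3.180 m
Required I = P_cr·L_e²/(π²E) = 7.236×10^5 × 3.180² / (π² × 1.06×10^10) = 6.994×10^-5 m⁴
I_req = 6.994×10^7 mm⁴
Solid square: I = a⁴/12  ⇒  a = (12I)^(1/4) = (12×6.994×10^7)^(1/4) = 170 mm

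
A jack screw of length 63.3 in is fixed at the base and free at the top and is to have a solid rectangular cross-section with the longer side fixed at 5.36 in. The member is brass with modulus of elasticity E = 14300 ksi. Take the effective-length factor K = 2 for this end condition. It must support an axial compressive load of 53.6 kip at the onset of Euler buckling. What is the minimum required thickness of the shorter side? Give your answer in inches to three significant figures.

L_e = K·L = 2 × 63.3 = 126.6 in
Required I = P_cr·L_e²/(π²E) = 5.360×10^4 × 126.6² / (π² × 1.43×10^7) = 6.087 in⁴
Rectangle, weak axis: I_min = h·b³/12 with h = 5.36 in fixed  ⇒  b = (12I/h)^(1/3) = 2.39 in

b ≈ 2.39 in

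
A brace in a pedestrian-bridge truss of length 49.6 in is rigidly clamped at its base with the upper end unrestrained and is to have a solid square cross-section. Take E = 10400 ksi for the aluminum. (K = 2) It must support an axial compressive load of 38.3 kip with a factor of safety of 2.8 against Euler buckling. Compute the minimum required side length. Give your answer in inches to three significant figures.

a ≈ 3.33 in

Required P_cr = n·P = 2.8 × 38.3 = 107.2 kip
L_e = K·L = 2 × 49.6 = 99.20 in
Required I = P_cr·L_e²/(π²E) = 1.072×10^5 × 99.20² / (π² × 1.04×10^7) = 10.28 in⁴
Solid square: I = a⁴/12  ⇒  a = (12I)^(1/4) = (12×10.28)^(1/4) = 3.33 in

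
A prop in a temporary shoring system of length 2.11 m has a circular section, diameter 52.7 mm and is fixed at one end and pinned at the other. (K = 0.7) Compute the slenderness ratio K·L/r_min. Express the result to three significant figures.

I = πd⁴/64 = π×52.7⁴/64 = 3.786×10^5 mm⁴
A = 2.181×10^3 mm²;  r_min = √(I/A) = √(3.786×10^5/2.181×10^3) = 13.18 mm
L_e = K·L = 0.7 × 2.11 m = 1.477 m = 1477.0 mm
λ = L_e / r_min = 1477.0 / 13.18 = 112

λ ≈ 112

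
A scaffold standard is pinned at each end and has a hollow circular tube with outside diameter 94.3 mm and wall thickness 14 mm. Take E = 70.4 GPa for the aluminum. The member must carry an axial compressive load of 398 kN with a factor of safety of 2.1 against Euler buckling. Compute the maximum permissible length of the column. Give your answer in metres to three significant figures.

Inner diameter d_i = 94.3 − 2×14 = 66.30 mm
I = π(d_o⁴ − d_i⁴)/64 = π(94.3⁴ − 66.30⁴)/64 = 2.933×10^6 mm⁴
I = 2.933×10^-6 m⁴
Required critical load P_cr = n·P = 2.1 × 398 = 835.8 kN = 8.358×10^5 N
From P_cr = π²EI/(K·L)²:  L = (1/K)·√(π²EI/P_cr) = (1/1)·√(π²×7.04×10^10×2.933×10^-6/8.358×10^5)
L = 1.56 m

L_max ≈ 1.56 m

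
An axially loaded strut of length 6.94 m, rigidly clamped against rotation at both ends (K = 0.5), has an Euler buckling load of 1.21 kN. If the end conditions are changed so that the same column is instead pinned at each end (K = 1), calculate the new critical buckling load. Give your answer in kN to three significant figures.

P_cr ∝ 1/K², so P_cr,new = P_cr,old × (K_old/K_new)² = 1.21 × (0.5/1)²
= 1.21 × 0.2500 = 0.302 kN

P_cr ≈ 0.302 kN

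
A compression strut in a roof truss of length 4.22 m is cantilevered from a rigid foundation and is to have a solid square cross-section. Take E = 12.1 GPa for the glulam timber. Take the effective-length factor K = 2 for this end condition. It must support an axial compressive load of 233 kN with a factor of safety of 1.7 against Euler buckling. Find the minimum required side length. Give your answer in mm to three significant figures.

a ≈ 231 mm

Required P_cr = n·P = 1.7 × 233 = 396.1 kN
L_e = K·L = 2 × 4.22 = 8.440 m
Required I = P_cr·L_e²/(π²E) = 3.961×10^5 × 8.440² / (π² × 1.21×10^10) = 2.363×10^-4 m⁴
I_req = 2.363×10^8 mm⁴
Solid square: I = a⁴/12  ⇒  a = (12I)^(1/4) = (12×2.363×10^8)^(1/4) = 231 mm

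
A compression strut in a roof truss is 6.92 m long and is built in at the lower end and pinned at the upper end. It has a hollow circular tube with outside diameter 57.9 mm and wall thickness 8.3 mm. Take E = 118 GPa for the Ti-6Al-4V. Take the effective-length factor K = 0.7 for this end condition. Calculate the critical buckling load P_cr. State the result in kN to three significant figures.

Inner diameter d_i = 57.9 − 2×8.3 = 41.30 mm
I = π(d_o⁴ − d_i⁴)/64 = π(57.9⁴ − 41.30⁴)/64 = 4.089×10^5 mm⁴
I = 4.089×10^5 mm⁴ = 4.089×10^-7 m⁴
Effective length L_e = K·L = 0.7 × 6.92 = 4.844 m
P_cr = π²EI / L_e² = π² × 118×10⁹ × 4.089×10^-7 / 4.844² = 2.029×10^4 N

P_cr ≈ 20.3 kN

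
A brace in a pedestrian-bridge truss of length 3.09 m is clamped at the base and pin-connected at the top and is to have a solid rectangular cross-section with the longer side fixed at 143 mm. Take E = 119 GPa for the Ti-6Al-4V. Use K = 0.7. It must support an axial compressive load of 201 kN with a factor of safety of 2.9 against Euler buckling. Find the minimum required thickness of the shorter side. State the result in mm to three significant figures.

Required P_cr = n·P = 2.9 × 201 = 582.9 kN
L_e = K·L = 0.7 × 3.09 = 2.163 m
Required I = P_cr·L_e²/(π²E) = 5.829×10^5 × 2.163² / (π² × 1.19×10^11) = 2.322×10^-6 m⁴
I_req = 2.322×10^6 mm⁴
Rectangle, weak axis: I_min = h·b³/12 with h = 143 mm fixed  ⇒  b = (12I/h)^(1/3) = 58.0 mm

b ≈ 58.0 mm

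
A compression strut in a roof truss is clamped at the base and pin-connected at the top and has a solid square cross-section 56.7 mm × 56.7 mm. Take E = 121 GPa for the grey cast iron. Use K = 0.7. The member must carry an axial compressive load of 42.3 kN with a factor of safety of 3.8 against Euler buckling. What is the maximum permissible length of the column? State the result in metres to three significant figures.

L_max ≈ 3.61 m

I = a⁴/12 = 56.7⁴/12 = 8.613×10^5 mm⁴
I = 8.613×10^-7 m⁴
Required critical load P_cr = n·P = 3.8 × 42.3 = 160.7 kN = 1.607×10^5 N
From P_cr = π²EI/(K·L)²:  L = (1/K)·√(π²EI/P_cr) = (1/0.7)·√(π²×1.21×10^11×8.613×10^-7/1.607×10^5)
L = 3.61 m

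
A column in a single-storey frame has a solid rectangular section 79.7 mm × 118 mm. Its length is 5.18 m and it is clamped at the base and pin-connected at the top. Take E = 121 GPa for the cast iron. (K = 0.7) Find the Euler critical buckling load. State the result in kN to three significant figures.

Buckling occurs about the weak axis: I_min = h·b³/12 with b = 79.7 mm (the shorter side).
I_min = 118×79.7³/12 = 4.978×10^6 mm⁴
I = 4.978×10^6 mm⁴ = 4.978×10^-6 m⁴
Effective length L_e = K·L = 0.7 × 5.18 = 3.626 m
P_cr = π²EI / L_e² = π² × 121×10⁹ × 4.978×10^-6 / 3.626² = 4.522×10^5 N

P_cr ≈ 452 kN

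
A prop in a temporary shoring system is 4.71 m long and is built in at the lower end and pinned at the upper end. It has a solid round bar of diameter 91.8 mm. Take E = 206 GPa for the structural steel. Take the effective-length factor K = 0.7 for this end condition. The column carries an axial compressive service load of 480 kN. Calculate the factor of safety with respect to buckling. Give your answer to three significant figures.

n ≈ 1.36

I = πd⁴/64 = π×91.8⁴/64 = 3.486×10^6 mm⁴
I = 3.486×10^6 mm⁴ = 3.486×10^-6 m⁴
Effective length L_e = K·L = 0.7 × 4.71 = 3.297 m
P_cr = π²EI / L_e² = π² × 206×10⁹ × 3.486×10^-6 / 3.297² = 6.520×10^5 N
Factor of safety n = P_cr / P = 652.03 / 480 = 1.36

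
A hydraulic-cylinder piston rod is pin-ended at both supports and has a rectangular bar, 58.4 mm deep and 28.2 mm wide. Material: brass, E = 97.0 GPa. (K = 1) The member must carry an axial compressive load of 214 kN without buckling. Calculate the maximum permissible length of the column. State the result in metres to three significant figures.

Buckling occurs about the weak axis: I_min = h·b³/12 with b = 28.2 mm (the shorter side).
I_min = 58.4×28.2³/12 = 1.091×10^5 mm⁴
I = 1.091×10^-7 m⁴
At the buckling limit P_cr = P = 2.140×10^5 N
From P_cr = π²EI/(K·L)²:  L = (1/K)·√(π²EI/P_cr) = (1/1)·√(π²×9.70×10^10×1.091×10^-7/2.140×10^5)
L = 0.699 m

L_max ≈ 0.699 m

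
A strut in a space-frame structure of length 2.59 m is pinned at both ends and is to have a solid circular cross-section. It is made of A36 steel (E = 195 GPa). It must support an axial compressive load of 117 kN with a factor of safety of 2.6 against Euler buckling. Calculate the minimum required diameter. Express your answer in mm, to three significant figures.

Required P_cr = n·P = 2.6 × 117 = 304.2 kN
L_e = K·L = 1 × 2.59 = 2.590 m
Required I = P_cr·L_e²/(π²E) = 3.042×10^5 × 2.590² / (π² × 1.95×10^11) = 1.060×10^-6 m⁴
I_req = 1.060×10^6 mm⁴
Solid circle: I = πd⁴/64  ⇒  d = (64I/π)^(1/4) = (64×1.060×10^6/π)^(1/4) = 68.2 mm

d ≈ 68.2 mm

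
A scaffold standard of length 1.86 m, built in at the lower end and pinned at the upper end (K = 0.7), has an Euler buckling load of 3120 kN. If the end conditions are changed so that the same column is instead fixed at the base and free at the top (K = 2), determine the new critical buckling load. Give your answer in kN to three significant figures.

P_cr ≈ 382 kN

P_cr ∝ 1/K², so P_cr,new = P_cr,old × (K_old/K_new)² = 3120 × (0.7/2)²
= 3120 × 0.1225 = 382 kN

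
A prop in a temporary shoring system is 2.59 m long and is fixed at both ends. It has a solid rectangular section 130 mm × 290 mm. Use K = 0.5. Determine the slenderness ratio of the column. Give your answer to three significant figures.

Buckling occurs about the weak axis: I_min = h·b³/12 with b = 130 mm (the shorter side).
I_min = 290×130³/12 = 5.309×10^7 mm⁴
A = 3.770×10^4 mm²;  r_min = √(I/A) = √(5.309×10^7/3.770×10^4) = 37.53 mm
L_e = K·L = 0.5 × 2.59 m = 1.295 m = 1295.0 mm
λ = L_e / r_min = 1295.0 / 37.53 = 34.5

λ ≈ 34.5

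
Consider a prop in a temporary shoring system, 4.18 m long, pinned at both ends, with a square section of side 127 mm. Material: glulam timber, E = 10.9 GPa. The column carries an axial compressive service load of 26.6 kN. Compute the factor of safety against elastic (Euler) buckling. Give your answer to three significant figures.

I = a⁴/12 = 127⁴/12 = 2.168×10^7 mm⁴
I = 2.168×10^7 mm⁴ = 2.168×10^-5 m⁴
Effective length L_e = K·L = 1 × 4.18 = 4.180 m
P_cr = π²EI / L_e² = π² × 10.9×10⁹ × 2.168×10^-5 / 4.180² = 1.335×10^5 N
Factor of safety n = P_cr / P = 133.48 / 26.6 = 5.02

n ≈ 5.02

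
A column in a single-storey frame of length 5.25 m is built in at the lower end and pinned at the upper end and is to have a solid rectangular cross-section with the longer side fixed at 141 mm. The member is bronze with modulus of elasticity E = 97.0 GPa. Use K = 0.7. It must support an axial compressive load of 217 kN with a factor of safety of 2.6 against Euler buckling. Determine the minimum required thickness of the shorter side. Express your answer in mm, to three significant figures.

b ≈ 87.8 mm

Required P_cr = n·P = 2.6 × 217 = 564.2 kN
L_e = K·L = 0.7 × 5.25 = 3.675 m
Required I = P_cr·L_e²/(π²E) = 5.642×10^5 × 3.675² / (π² × 9.70×10^10) = 7.959×10^-6 m⁴
I_req = 7.959×10^6 mm⁴
Rectangle, weak axis: I_min = h·b³/12 with h = 141 mm fixed  ⇒  b = (12I/h)^(1/3) = 87.8 mm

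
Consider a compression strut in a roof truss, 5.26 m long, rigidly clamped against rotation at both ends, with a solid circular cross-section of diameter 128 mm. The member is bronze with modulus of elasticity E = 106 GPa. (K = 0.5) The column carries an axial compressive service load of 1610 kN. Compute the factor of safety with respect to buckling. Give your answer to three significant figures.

I = πd⁴/64 = π×128⁴/64 = 1.318×10^7 mm⁴
I = 1.318×10^7 mm⁴ = 1.318×10^-5 m⁴
Effective length L_e = K·L = 0.5 × 5.26 = 2.630 m
P_cr = π²EI / L_e² = π² × 106×10⁹ × 1.318×10^-5 / 2.630² = 1.993×10^6 N
Factor of safety n = P_cr / P = 1993.0 / 1610 = 1.24

n ≈ 1.24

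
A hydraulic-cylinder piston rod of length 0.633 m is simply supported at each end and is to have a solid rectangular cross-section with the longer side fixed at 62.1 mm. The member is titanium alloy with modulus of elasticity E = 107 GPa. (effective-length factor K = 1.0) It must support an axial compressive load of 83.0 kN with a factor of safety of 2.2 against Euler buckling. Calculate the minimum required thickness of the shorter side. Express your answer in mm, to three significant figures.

b ≈ 23.7 mm

Required P_cr = n·P = 2.2 × 83.0 = 182.6 kN
L_e = K·L = 1 × 0.633 = 0.6330 m
Required I = P_cr·L_e²/(π²E) = 1.826×10^5 × 0.6330² / (π² × 1.07×10^11) = 6.928×10^-8 m⁴
I_req = 6.928×10^4 mm⁴
Rectangle, weak axis: I_min = h·b³/12 with h = 62.1 mm fixed  ⇒  b = (12I/h)^(1/3) = 23.7 mm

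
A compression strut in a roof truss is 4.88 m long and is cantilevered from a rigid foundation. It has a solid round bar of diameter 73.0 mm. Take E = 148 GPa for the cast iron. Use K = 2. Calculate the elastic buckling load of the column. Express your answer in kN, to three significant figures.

I = πd⁴/64 = π×73.0⁴/64 = 1.394×10^6 mm⁴
I = 1.394×10^6 mm⁴ = 1.394×10^-6 m⁴
Effective length L_e = K·L = 2 × 4.88 = 9.760 m
P_cr = π²EI / L_e² = π² × 148×10⁹ × 1.394×10^-6 / 9.760² = 2.138×10^4 N

P_cr ≈ 21.4 kN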